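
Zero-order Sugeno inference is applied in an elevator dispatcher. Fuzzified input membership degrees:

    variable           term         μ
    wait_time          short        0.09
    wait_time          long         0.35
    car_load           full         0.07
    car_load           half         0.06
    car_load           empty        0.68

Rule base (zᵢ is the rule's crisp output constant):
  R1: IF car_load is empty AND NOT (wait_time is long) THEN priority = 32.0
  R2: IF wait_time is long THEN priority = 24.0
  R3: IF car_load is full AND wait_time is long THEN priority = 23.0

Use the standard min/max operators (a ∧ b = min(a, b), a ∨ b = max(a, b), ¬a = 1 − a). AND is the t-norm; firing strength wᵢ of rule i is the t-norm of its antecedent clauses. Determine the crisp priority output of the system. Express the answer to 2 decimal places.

R1 (z=32.0): empty=0.68, ¬long=1−0.35=0.65; AND[min(a, b)] → w = 0.65
R2 (z=24.0): long=0.35 → w = 0.35
R3 (z=23.0): full=0.07, long=0.35; AND[min(a, b)] → w = 0.07
Weighted average = (0.65·32.0 + 0.35·24.0 + 0.07·23.0) / (0.65 + 0.35 + 0.07)
  = 30.8100 / 1.0700 = 28.79

28.79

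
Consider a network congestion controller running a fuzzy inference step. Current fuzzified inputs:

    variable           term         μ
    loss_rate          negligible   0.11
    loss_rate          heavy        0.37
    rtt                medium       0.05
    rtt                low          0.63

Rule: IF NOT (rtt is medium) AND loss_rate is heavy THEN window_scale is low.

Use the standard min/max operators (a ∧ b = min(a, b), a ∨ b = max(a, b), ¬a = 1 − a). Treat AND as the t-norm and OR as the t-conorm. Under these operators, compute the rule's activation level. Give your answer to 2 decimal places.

0.37

firing strength: ¬medium=1−0.05=0.95, heavy=0.37; AND[min(a, b)] → w = 0.37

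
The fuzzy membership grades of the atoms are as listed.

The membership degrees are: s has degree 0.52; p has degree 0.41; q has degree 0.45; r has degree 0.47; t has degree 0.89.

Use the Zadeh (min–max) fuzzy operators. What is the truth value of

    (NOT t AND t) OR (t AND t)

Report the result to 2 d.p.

0.89

NOT t = 1 − 0.89 = 0.11
NOT t AND t = min(a, b) on (0.11, 0.89) = 0.11
t AND t = min(a, b) on (0.89, 0.89) = 0.89
(NOT t AND t) OR (t AND t) = max(a, b) on (0.11, 0.89) = 0.89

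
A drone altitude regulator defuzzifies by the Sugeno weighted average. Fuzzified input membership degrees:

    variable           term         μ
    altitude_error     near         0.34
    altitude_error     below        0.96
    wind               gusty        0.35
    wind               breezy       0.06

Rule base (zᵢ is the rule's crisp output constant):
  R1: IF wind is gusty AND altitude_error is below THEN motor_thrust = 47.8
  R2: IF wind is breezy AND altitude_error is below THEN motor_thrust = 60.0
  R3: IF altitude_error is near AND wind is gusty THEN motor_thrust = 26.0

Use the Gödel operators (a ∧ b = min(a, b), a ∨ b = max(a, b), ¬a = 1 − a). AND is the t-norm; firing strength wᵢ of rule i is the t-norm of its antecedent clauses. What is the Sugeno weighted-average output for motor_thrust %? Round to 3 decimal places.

R1 (z=47.8): gusty=0.35, below=0.96; AND[min(a, b)] → w = 0.35
R2 (z=60.0): breezy=0.06, below=0.96; AND[min(a, b)] → w = 0.06
R3 (z=26.0): near=0.34, gusty=0.35; AND[min(a, b)] → w = 0.34
Weighted average = (0.35·47.8 + 0.06·60.0 + 0.34·26.0) / (0.35 + 0.06 + 0.34)
  = 29.1700 / 0.7500 = 38.893

38.893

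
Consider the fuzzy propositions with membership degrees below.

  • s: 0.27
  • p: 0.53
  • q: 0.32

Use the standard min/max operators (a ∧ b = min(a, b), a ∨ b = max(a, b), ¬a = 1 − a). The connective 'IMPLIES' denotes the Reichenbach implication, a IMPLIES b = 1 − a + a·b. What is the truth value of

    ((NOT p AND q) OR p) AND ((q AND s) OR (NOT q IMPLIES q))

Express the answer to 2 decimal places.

NOT p = 1 − 0.53 = 0.47
NOT p AND q = min(a, b) on (0.47, 0.32) = 0.32
(NOT p AND q) OR p = max(a, b) on (0.32, 0.53) = 0.53
q AND s = min(a, b) on (0.32, 0.27) = 0.27
NOT q = 1 − 0.32 = 0.68
NOT q IMPLIES q  [Reichenbach: 1 − a + a·b] with a=0.68, b=0.32 → 0.54
(q AND s) OR (NOT q IMPLIES q) = max(a, b) on (0.27, 0.54) = 0.54
((NOT p AND q) OR p) AND ((q AND s) OR (NOT q IMPLIES q)) = min(a, b) on (0.53, 0.54) = 0.53

0.53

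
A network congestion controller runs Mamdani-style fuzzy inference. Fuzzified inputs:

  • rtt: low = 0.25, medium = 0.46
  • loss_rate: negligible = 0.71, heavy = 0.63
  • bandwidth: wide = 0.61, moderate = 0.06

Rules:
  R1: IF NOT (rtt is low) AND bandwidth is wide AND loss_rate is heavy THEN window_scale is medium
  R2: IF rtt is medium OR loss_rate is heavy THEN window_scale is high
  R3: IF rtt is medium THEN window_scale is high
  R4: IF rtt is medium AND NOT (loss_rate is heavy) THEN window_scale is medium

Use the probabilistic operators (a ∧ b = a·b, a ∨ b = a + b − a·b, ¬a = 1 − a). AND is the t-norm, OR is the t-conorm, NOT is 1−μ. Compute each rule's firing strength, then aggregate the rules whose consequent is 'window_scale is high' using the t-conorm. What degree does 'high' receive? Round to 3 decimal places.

R1: ¬low=1−0.25=0.75, wide=0.61, heavy=0.63; AND[a·b] → w = 0.2882
R2: medium=0.46, heavy=0.63; OR[a + b − a·b] → w = 0.8002
R3: medium=0.46 → w = 0.4600
R4: medium=0.46, ¬heavy=1−0.63=0.37; AND[a·b] → w = 0.1702
Rules with consequent 'high': {R2, R3} → strengths 0.8002, 0.4600
Aggregate via t-conorm [a + b − a·b]: 0.8921

0.892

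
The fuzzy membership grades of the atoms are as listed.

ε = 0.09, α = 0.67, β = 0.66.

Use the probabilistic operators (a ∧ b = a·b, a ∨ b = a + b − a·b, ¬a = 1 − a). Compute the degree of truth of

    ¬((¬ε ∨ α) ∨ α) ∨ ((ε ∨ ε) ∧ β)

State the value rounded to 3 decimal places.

0.122

¬ε = 1 − 0.0900 = 0.9100
¬ε ∨ α = a + b − a·b on (0.9100, 0.6700) = 0.9703
(¬ε ∨ α) ∨ α = a + b − a·b on (0.9703, 0.6700) = 0.9902
¬((¬ε ∨ α) ∨ α) = 1 − 0.9902 = 0.0098
ε ∨ ε = a + b − a·b on (0.0900, 0.0900) = 0.1719
(ε ∨ ε) ∧ β = a·b on (0.1719, 0.6600) = 0.1135
¬((¬ε ∨ α) ∨ α) ∨ ((ε ∨ ε) ∧ β) = a + b − a·b on (0.0098, 0.1135) = 0.1221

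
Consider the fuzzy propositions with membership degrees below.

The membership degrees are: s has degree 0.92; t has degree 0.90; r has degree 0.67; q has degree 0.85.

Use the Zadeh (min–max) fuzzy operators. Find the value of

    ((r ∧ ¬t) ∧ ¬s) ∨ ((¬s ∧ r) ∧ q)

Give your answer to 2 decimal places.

¬t = 1 − 0.90 = 0.10
r ∧ ¬t = min(a, b) on (0.67, 0.10) = 0.10
¬s = 1 − 0.92 = 0.08
(r ∧ ¬t) ∧ ¬s = min(a, b) on (0.10, 0.08) = 0.08
¬s = 1 − 0.92 = 0.08
¬s ∧ r = min(a, b) on (0.08, 0.67) = 0.08
(¬s ∧ r) ∧ q = min(a, b) on (0.08, 0.85) = 0.08
((r ∧ ¬t) ∧ ¬s) ∨ ((¬s ∧ r) ∧ q) = max(a, b) on (0.08, 0.08) = 0.08

0.08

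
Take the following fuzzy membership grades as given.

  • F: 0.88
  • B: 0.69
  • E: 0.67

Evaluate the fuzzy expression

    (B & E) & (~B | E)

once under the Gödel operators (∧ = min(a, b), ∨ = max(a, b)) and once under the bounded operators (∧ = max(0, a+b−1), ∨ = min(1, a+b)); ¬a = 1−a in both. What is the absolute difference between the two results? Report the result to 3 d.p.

0.330

Under Gödel:
  B & E = min(a, b) on (0.69, 0.67) = 0.67
  ~B = 1 − 0.69 = 0.31
  ~B | E = max(a, b) on (0.31, 0.67) = 0.67
  (B & E) & (~B | E) = min(a, b) on (0.67, 0.67) = 0.67
  → value = 0.6700
Under bounded:
  B & E = max(0, a+b−1) on (0.69, 0.67) = 0.36
  ~B = 1 − 0.69 = 0.31
  ~B | E = min(1, a+b) on (0.31, 0.67) = 0.98
  (B & E) & (~B | E) = max(0, a+b−1) on (0.36, 0.98) = 0.34
  → value = 0.3400
|0.6700 − 0.3400| = 0.330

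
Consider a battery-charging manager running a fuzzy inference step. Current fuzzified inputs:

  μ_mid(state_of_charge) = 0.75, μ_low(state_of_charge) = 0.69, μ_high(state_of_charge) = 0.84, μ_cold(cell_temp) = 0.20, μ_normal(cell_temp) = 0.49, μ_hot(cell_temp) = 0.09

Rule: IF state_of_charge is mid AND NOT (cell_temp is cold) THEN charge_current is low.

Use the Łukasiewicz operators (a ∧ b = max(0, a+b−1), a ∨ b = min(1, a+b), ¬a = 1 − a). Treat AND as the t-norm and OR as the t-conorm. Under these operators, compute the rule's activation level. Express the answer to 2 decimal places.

0.55

firing strength: mid=0.75, ¬cold=1−0.20=0.80; AND[max(0, a+b−1)] → w = 0.55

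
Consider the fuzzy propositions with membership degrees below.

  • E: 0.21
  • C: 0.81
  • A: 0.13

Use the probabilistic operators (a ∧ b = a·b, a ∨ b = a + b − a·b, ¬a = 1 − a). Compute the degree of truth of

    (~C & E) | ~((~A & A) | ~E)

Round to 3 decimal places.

0.219

~C = 1 − 0.8100 = 0.1900
~C & E = a·b on (0.1900, 0.2100) = 0.0399
~A = 1 − 0.1300 = 0.8700
~A & A = a·b on (0.8700, 0.1300) = 0.1131
~E = 1 − 0.2100 = 0.7900
(~A & A) | ~E = a + b − a·b on (0.1131, 0.7900) = 0.8138
~((~A & A) | ~E) = 1 − 0.8138 = 0.1862
(~C & E) | ~((~A & A) | ~E) = a + b − a·b on (0.0399, 0.1862) = 0.2187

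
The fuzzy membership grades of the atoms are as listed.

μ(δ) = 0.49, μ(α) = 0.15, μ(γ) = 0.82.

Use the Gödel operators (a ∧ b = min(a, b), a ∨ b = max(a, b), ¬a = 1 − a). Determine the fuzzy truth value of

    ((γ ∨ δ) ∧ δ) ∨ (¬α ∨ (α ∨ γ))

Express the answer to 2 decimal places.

0.85

γ ∨ δ = max(a, b) on (0.82, 0.49) = 0.82
(γ ∨ δ) ∧ δ = min(a, b) on (0.82, 0.49) = 0.49
¬α = 1 − 0.15 = 0.85
α ∨ γ = max(a, b) on (0.15, 0.82) = 0.82
¬α ∨ (α ∨ γ) = max(a, b) on (0.85, 0.82) = 0.85
((γ ∨ δ) ∧ δ) ∨ (¬α ∨ (α ∨ γ)) = max(a, b) on (0.49, 0.85) = 0.85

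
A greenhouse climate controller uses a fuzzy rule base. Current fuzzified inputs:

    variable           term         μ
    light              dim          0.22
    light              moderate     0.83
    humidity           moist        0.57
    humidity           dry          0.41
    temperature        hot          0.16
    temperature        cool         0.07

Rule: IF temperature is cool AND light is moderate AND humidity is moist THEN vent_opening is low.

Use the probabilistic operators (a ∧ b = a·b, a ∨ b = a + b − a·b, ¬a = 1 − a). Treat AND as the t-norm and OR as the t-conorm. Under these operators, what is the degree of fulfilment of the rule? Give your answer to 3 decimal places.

0.033

firing strength: cool=0.07, moderate=0.83, moist=0.57; AND[a·b] → w = 0.0331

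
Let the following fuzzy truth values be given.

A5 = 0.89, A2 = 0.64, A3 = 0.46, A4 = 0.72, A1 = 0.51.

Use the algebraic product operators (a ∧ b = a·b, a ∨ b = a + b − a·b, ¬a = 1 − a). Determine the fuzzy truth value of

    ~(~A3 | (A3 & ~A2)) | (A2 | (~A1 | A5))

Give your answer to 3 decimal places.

0.988

~A3 = 1 − 0.4600 = 0.5400
~A2 = 1 − 0.6400 = 0.3600
A3 & ~A2 = a·b on (0.4600, 0.3600) = 0.1656
~A3 | (A3 & ~A2) = a + b − a·b on (0.5400, 0.1656) = 0.6162
~(~A3 | (A3 & ~A2)) = 1 − 0.6162 = 0.3838
~A1 = 1 − 0.5100 = 0.4900
~A1 | A5 = a + b − a·b on (0.4900, 0.8900) = 0.9439
A2 | (~A1 | A5) = a + b − a·b on (0.6400, 0.9439) = 0.9798
~(~A3 | (A3 & ~A2)) | (A2 | (~A1 | A5)) = a + b − a·b on (0.3838, 0.9798) = 0.9876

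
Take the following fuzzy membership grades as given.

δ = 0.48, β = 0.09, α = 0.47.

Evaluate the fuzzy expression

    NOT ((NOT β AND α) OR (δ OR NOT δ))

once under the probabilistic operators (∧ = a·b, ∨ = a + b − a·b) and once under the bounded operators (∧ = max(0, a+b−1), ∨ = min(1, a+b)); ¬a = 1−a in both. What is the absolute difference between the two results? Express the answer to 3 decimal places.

Under probabilistic:
  NOT β = 1 − 0.0900 = 0.9100
  NOT β AND α = a·b on (0.9100, 0.4700) = 0.4277
  NOT δ = 1 − 0.4800 = 0.5200
  δ OR NOT δ = a + b − a·b on (0.4800, 0.5200) = 0.7504
  (NOT β AND α) OR (δ OR NOT δ) = a + b − a·b on (0.4277, 0.7504) = 0.8572
  NOT ((NOT β AND α) OR (δ OR NOT δ)) = 1 − 0.8572 = 0.1428
  → value = 0.1428
Under bounded:
  NOT β = 1 − 0.09 = 0.91
  NOT β AND α = max(0, a+b−1) on (0.91, 0.47) = 0.38
  NOT δ = 1 − 0.48 = 0.52
  δ OR NOT δ = min(1, a+b) on (0.48, 0.52) = 1.00
  (NOT β AND α) OR (δ OR NOT δ) = min(1, a+b) on (0.38, 1.00) = 1.00
  NOT ((NOT β AND α) OR (δ OR NOT δ)) = 1 − 1.00 = 0.00
  → value = 0.0000
|0.1428 − 0.0000| = 0.143

0.143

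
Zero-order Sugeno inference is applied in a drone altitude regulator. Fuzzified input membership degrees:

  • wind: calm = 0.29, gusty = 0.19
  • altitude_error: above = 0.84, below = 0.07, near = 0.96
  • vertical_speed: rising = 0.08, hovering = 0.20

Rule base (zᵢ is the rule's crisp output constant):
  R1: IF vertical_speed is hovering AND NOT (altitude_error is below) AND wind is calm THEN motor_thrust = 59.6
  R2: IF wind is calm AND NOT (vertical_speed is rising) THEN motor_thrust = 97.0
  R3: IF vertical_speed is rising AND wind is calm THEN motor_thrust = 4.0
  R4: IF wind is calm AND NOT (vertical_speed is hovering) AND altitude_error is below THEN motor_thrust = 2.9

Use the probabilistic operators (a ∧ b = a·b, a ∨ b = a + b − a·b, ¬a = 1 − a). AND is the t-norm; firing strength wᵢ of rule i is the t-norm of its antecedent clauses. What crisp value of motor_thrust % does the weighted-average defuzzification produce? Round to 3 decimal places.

81.166

R1 (z=59.6): hovering=0.20, ¬below=1−0.07=0.93, calm=0.29; AND[a·b] → w = 0.0539
R2 (z=97.0): calm=0.29, ¬rising=1−0.08=0.92; AND[a·b] → w = 0.2668
R3 (z=4.0): rising=0.08, calm=0.29; AND[a·b] → w = 0.0232
R4 (z=2.9): calm=0.29, ¬hovering=1−0.20=0.80, below=0.07; AND[a·b] → w = 0.0162
Weighted average = (0.0539·59.6 + 0.2668·97.0 + 0.0232·4.0 + 0.0162·2.9) / (0.0539 + 0.2668 + 0.0232 + 0.0162)
  = 29.2343 / 0.3602 = 81.166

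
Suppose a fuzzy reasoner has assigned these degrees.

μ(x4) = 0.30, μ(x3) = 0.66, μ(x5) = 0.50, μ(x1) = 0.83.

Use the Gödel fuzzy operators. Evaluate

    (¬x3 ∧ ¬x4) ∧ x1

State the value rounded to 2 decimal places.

¬x3 = 1 − 0.66 = 0.34
¬x4 = 1 − 0.30 = 0.70
¬x3 ∧ ¬x4 = min(a, b) on (0.34, 0.70) = 0.34
(¬x3 ∧ ¬x4) ∧ x1 = min(a, b) on (0.34, 0.83) = 0.34

0.34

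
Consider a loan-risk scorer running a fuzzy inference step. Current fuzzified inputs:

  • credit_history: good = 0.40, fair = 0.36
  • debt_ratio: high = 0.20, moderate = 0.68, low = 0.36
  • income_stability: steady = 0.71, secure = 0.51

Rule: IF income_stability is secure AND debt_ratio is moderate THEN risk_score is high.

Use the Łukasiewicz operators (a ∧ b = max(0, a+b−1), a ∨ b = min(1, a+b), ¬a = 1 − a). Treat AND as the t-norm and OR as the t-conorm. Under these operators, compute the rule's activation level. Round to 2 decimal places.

firing strength: secure=0.51, moderate=0.68; AND[max(0, a+b−1)] → w = 0.19

0.19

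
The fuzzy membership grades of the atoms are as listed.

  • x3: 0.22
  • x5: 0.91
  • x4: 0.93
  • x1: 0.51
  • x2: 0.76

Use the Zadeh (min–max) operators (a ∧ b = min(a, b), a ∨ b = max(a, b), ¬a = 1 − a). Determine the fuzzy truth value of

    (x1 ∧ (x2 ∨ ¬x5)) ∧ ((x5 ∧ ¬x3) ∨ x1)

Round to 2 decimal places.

¬x5 = 1 − 0.91 = 0.09
x2 ∨ ¬x5 = max(a, b) on (0.76, 0.09) = 0.76
x1 ∧ (x2 ∨ ¬x5) = min(a, b) on (0.51, 0.76) = 0.51
¬x3 = 1 − 0.22 = 0.78
x5 ∧ ¬x3 = min(a, b) on (0.91, 0.78) = 0.78
(x5 ∧ ¬x3) ∨ x1 = max(a, b) on (0.78, 0.51) = 0.78
(x1 ∧ (x2 ∨ ¬x5)) ∧ ((x5 ∧ ¬x3) ∨ x1) = min(a, b) on (0.51, 0.78) = 0.51

0.51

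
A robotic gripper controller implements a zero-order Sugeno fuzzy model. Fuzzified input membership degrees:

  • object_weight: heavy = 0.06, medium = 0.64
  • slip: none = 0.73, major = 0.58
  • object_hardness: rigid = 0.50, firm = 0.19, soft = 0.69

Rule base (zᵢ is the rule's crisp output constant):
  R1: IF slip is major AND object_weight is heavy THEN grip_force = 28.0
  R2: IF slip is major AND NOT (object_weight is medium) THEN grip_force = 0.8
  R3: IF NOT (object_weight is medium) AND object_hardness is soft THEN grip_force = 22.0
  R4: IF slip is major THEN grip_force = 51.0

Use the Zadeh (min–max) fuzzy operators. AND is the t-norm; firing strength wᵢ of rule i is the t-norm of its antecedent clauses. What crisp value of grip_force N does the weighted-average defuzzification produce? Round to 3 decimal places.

R1 (z=28.0): major=0.58, heavy=0.06; AND[min(a, b)] → w = 0.06
R2 (z=0.8): major=0.58, ¬medium=1−0.64=0.36; AND[min(a, b)] → w = 0.36
R3 (z=22.0): ¬medium=1−0.64=0.36, soft=0.69; AND[min(a, b)] → w = 0.36
R4 (z=51.0): major=0.58 → w = 0.58
Weighted average = (0.06·28.0 + 0.36·0.8 + 0.36·22.0 + 0.58·51.0) / (0.06 + 0.36 + 0.36 + 0.58)
  = 39.4680 / 1.3600 = 29.021

29.021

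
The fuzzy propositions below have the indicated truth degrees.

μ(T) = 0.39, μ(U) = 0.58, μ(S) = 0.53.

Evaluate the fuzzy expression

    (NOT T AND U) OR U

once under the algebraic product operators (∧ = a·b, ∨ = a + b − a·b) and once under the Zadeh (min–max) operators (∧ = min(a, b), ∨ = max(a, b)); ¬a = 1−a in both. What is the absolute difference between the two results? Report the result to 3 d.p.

Under algebraic product:
  NOT T = 1 − 0.3900 = 0.6100
  NOT T AND U = a·b on (0.6100, 0.5800) = 0.3538
  (NOT T AND U) OR U = a + b − a·b on (0.3538, 0.5800) = 0.7286
  → value = 0.7286
Under Zadeh (min–max):
  NOT T = 1 − 0.39 = 0.61
  NOT T AND U = min(a, b) on (0.61, 0.58) = 0.58
  (NOT T AND U) OR U = max(a, b) on (0.58, 0.58) = 0.58
  → value = 0.5800
|0.7286 − 0.5800| = 0.149

0.149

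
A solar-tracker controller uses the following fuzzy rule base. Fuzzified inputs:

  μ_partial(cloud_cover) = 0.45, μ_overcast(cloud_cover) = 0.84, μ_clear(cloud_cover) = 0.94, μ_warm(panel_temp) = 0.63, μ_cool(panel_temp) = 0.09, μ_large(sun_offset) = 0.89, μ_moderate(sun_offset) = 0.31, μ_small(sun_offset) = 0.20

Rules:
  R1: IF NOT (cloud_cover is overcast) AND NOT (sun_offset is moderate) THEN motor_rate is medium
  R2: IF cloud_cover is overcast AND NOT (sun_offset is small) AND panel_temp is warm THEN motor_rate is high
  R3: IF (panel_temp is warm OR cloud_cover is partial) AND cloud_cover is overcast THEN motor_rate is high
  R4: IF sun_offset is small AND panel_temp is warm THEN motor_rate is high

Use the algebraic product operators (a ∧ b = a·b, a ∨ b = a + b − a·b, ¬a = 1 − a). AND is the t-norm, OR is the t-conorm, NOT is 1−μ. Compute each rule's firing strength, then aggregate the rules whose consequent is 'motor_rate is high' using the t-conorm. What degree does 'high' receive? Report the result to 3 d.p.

0.833

R1: ¬overcast=1−0.84=0.16, ¬moderate=1−0.31=0.69; AND[a·b] → w = 0.1104
R2: overcast=0.84, ¬small=1−0.20=0.80, warm=0.63; AND[a·b] → w = 0.4234
R3: (warm=0.63 OR partial=0.45) = 0.7965; AND[a·b] with overcast=0.84 → w = 0.6691
R4: small=0.20, warm=0.63; AND[a·b] → w = 0.1260
Rules with consequent 'high': {R2, R3, R4} → strengths 0.4234, 0.6691, 0.1260
Aggregate via t-conorm [a + b − a·b]: 0.8332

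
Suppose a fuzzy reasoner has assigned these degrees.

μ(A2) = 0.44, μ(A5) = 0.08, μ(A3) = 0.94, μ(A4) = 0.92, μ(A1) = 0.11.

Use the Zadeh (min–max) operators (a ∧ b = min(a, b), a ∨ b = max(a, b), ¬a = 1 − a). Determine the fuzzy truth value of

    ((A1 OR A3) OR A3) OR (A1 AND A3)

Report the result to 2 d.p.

0.94

A1 OR A3 = max(a, b) on (0.11, 0.94) = 0.94
(A1 OR A3) OR A3 = max(a, b) on (0.94, 0.94) = 0.94
A1 AND A3 = min(a, b) on (0.11, 0.94) = 0.11
((A1 OR A3) OR A3) OR (A1 AND A3) = max(a, b) on (0.94, 0.11) = 0.94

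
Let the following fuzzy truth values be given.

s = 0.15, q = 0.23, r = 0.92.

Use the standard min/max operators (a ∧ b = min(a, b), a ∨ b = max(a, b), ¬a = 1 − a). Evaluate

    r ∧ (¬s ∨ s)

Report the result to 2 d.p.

¬s = 1 − 0.15 = 0.85
¬s ∨ s = max(a, b) on (0.85, 0.15) = 0.85
r ∧ (¬s ∨ s) = min(a, b) on (0.92, 0.85) = 0.85

0.85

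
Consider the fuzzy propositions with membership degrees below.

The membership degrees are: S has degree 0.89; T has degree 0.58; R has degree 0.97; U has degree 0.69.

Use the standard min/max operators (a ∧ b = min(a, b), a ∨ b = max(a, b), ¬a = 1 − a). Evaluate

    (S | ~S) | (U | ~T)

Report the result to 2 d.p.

0.89

~S = 1 − 0.89 = 0.11
S | ~S = max(a, b) on (0.89, 0.11) = 0.89
~T = 1 − 0.58 = 0.42
U | ~T = max(a, b) on (0.69, 0.42) = 0.69
(S | ~S) | (U | ~T) = max(a, b) on (0.89, 0.69) = 0.89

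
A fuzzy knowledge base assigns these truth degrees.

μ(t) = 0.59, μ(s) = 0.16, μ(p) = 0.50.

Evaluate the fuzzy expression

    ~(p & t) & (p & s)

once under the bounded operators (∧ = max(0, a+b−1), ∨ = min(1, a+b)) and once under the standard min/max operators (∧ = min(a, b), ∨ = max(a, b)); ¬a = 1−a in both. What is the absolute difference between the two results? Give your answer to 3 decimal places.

Under bounded:
  p & t = max(0, a+b−1) on (0.50, 0.59) = 0.09
  ~(p & t) = 1 − 0.09 = 0.91
  p & s = max(0, a+b−1) on (0.50, 0.16) = 0.00
  ~(p & t) & (p & s) = max(0, a+b−1) on (0.91, 0.00) = 0.00
  → value = 0.0000
Under standard min/max:
  p & t = min(a, b) on (0.50, 0.59) = 0.50
  ~(p & t) = 1 − 0.50 = 0.50
  p & s = min(a, b) on (0.50, 0.16) = 0.16
  ~(p & t) & (p & s) = min(a, b) on (0.50, 0.16) = 0.16
  → value = 0.1600
|0.0000 − 0.1600| = 0.160

0.160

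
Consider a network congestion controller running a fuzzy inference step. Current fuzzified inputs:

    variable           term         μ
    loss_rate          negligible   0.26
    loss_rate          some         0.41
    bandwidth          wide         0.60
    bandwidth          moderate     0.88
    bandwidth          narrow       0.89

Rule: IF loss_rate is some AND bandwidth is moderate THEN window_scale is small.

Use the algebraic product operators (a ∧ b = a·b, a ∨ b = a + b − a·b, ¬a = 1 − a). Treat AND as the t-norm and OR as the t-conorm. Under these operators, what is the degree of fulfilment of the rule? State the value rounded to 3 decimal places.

firing strength: some=0.41, moderate=0.88; AND[a·b] → w = 0.3608

0.361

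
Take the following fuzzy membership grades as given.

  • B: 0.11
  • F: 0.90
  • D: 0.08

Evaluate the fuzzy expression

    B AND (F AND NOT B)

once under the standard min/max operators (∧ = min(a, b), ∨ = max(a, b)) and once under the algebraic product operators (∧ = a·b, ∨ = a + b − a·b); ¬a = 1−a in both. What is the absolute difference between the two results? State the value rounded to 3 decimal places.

0.022

Under standard min/max:
  NOT B = 1 − 0.11 = 0.89
  F AND NOT B = min(a, b) on (0.90, 0.89) = 0.89
  B AND (F AND NOT B) = min(a, b) on (0.11, 0.89) = 0.11
  → value = 0.1100
Under algebraic product:
  NOT B = 1 − 0.1100 = 0.8900
  F AND NOT B = a·b on (0.9000, 0.8900) = 0.8010
  B AND (F AND NOT B) = a·b on (0.1100, 0.8010) = 0.0881
  → value = 0.0881
|0.1100 − 0.0881| = 0.022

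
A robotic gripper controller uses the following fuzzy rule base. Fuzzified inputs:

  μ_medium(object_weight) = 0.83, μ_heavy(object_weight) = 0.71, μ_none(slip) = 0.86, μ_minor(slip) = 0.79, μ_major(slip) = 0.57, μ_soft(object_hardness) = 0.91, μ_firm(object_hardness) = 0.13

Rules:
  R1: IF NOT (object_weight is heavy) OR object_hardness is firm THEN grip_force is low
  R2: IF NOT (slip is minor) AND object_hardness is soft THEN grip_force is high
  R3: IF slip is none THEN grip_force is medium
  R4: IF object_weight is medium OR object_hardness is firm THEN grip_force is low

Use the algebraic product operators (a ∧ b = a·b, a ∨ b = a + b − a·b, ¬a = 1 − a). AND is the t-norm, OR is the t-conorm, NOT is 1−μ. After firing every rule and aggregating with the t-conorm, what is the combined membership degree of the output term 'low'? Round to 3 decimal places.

0.909

R1: ¬heavy=1−0.71=0.29, firm=0.13; OR[a + b − a·b] → w = 0.3823
R2: ¬minor=1−0.79=0.21, soft=0.91; AND[a·b] → w = 0.1911
R3: none=0.86 → w = 0.8600
R4: medium=0.83, firm=0.13; OR[a + b − a·b] → w = 0.8521
Rules with consequent 'low': {R1, R4} → strengths 0.3823, 0.8521
Aggregate via t-conorm [a + b − a·b]: 0.9086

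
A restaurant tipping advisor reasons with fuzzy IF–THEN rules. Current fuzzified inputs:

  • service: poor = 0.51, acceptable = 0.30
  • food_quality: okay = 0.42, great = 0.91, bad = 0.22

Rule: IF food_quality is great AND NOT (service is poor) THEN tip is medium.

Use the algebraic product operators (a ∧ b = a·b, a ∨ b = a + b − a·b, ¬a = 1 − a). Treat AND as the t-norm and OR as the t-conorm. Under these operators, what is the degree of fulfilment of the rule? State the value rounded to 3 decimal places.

firing strength: great=0.91, ¬poor=1−0.51=0.49; AND[a·b] → w = 0.4459

0.446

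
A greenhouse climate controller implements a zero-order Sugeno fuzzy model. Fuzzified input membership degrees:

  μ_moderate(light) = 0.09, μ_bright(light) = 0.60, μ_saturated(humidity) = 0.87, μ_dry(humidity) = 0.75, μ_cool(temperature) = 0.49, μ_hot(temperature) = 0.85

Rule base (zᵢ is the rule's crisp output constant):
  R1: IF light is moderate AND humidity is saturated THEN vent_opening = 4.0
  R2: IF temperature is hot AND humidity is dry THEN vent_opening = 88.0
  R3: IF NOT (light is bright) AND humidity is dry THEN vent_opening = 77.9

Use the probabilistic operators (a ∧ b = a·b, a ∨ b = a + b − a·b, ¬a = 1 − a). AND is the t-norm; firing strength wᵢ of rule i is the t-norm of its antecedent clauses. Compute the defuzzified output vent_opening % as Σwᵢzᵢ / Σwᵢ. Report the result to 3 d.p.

78.542

R1 (z=4.0): moderate=0.09, saturated=0.87; AND[a·b] → w = 0.0783
R2 (z=88.0): hot=0.85, dry=0.75; AND[a·b] → w = 0.6375
R3 (z=77.9): ¬bright=1−0.60=0.40, dry=0.75; AND[a·b] → w = 0.3000
Weighted average = (0.0783·4.0 + 0.6375·88.0 + 0.3000·77.9) / (0.0783 + 0.6375 + 0.3000)
  = 79.7832 / 1.0158 = 78.542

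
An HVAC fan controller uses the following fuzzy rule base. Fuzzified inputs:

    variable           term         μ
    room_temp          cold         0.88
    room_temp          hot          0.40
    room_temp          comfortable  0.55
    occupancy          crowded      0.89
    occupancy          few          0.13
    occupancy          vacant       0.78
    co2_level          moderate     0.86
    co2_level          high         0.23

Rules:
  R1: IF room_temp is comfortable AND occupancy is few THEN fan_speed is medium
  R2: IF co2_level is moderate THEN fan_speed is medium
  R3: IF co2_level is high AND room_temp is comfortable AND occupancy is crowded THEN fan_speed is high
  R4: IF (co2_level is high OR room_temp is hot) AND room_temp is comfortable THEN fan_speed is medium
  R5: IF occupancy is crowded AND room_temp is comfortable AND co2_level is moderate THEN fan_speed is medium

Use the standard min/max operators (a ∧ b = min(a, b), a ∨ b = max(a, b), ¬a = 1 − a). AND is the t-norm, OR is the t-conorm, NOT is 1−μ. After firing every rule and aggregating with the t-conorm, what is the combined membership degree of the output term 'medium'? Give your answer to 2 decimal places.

0.86

R1: comfortable=0.55, few=0.13; AND[min(a, b)] → w = 0.13
R2: moderate=0.86 → w = 0.86
R3: high=0.23, comfortable=0.55, crowded=0.89; AND[min(a, b)] → w = 0.23
R4: (high=0.23 OR hot=0.40) = 0.40; AND[min(a, b)] with comfortable=0.55 → w = 0.40
R5: crowded=0.89, comfortable=0.55, moderate=0.86; AND[min(a, b)] → w = 0.55
Rules with consequent 'medium': {R1, R2, R4, R5} → strengths 0.13, 0.86, 0.40, 0.55
Aggregate via t-conorm [max(a, b)]: 0.86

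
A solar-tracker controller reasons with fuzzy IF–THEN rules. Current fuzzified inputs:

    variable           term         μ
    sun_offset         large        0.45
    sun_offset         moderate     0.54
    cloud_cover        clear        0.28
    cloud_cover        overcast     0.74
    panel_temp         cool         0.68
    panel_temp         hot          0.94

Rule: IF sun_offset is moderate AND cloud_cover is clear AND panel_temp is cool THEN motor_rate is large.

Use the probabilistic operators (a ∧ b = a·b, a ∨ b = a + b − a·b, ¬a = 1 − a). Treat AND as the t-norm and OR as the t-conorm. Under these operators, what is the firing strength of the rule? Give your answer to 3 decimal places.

0.103

firing strength: moderate=0.54, clear=0.28, cool=0.68; AND[a·b] → w = 0.1028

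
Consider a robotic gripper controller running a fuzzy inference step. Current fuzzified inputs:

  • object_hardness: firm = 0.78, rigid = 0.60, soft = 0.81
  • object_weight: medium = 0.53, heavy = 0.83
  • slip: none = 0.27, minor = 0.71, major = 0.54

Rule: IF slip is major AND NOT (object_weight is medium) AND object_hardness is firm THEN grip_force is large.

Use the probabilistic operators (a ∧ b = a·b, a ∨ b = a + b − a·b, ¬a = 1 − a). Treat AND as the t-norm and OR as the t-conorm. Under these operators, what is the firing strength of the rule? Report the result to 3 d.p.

0.198

firing strength: major=0.54, ¬medium=1−0.53=0.47, firm=0.78; AND[a·b] → w = 0.1980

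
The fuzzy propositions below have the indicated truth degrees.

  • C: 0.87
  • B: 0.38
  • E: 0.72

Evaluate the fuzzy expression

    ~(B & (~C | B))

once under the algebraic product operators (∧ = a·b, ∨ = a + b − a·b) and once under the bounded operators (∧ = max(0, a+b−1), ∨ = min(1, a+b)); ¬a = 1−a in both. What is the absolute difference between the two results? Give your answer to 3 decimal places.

0.175

Under algebraic product:
  ~C = 1 − 0.8700 = 0.1300
  ~C | B = a + b − a·b on (0.1300, 0.3800) = 0.4606
  B & (~C | B) = a·b on (0.3800, 0.4606) = 0.1750
  ~(B & (~C | B)) = 1 − 0.1750 = 0.8250
  → value = 0.8250
Under bounded:
  ~C = 1 − 0.87 = 0.13
  ~C | B = min(1, a+b) on (0.13, 0.38) = 0.51
  B & (~C | B) = max(0, a+b−1) on (0.38, 0.51) = 0.00
  ~(B & (~C | B)) = 1 − 0.00 = 1.00
  → value = 1.0000
|0.8250 − 1.0000| = 0.175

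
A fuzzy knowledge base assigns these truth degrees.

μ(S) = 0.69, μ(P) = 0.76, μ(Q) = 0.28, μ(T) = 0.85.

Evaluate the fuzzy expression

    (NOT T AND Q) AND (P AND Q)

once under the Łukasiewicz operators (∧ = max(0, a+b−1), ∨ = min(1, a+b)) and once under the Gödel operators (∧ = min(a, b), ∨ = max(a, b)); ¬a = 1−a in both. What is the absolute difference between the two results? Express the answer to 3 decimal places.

Under Łukasiewicz:
  NOT T = 1 − 0.85 = 0.15
  NOT T AND Q = max(0, a+b−1) on (0.15, 0.28) = 0.00
  P AND Q = max(0, a+b−1) on (0.76, 0.28) = 0.04
  (NOT T AND Q) AND (P AND Q) = max(0, a+b−1) on (0.00, 0.04) = 0.00
  → value = 0.0000
Under Gödel:
  NOT T = 1 − 0.85 = 0.15
  NOT T AND Q = min(a, b) on (0.15, 0.28) = 0.15
  P AND Q = min(a, b) on (0.76, 0.28) = 0.28
  (NOT T AND Q) AND (P AND Q) = min(a, b) on (0.15, 0.28) = 0.15
  → value = 0.1500
|0.0000 − 0.1500| = 0.150

0.150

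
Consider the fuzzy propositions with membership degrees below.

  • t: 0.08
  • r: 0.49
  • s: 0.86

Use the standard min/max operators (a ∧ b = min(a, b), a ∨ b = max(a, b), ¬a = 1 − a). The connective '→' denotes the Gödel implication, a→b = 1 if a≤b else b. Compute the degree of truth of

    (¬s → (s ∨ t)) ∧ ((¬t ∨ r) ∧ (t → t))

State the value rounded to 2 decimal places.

¬s = 1 − 0.86 = 0.14
s ∨ t = max(a, b) on (0.86, 0.08) = 0.86
¬s → (s ∨ t)  [Gödel: 1 if a≤b else b] with a=0.14, b=0.86 → 1.00
¬t = 1 − 0.08 = 0.92
¬t ∨ r = max(a, b) on (0.92, 0.49) = 0.92
t → t  [Gödel: 1 if a≤b else b] with a=0.08, b=0.08 → 1.00
(¬t ∨ r) ∧ (t → t) = min(a, b) on (0.92, 1.00) = 0.92
(¬s → (s ∨ t)) ∧ ((¬t ∨ r) ∧ (t → t)) = min(a, b) on (1.00, 0.92) = 0.92

0.92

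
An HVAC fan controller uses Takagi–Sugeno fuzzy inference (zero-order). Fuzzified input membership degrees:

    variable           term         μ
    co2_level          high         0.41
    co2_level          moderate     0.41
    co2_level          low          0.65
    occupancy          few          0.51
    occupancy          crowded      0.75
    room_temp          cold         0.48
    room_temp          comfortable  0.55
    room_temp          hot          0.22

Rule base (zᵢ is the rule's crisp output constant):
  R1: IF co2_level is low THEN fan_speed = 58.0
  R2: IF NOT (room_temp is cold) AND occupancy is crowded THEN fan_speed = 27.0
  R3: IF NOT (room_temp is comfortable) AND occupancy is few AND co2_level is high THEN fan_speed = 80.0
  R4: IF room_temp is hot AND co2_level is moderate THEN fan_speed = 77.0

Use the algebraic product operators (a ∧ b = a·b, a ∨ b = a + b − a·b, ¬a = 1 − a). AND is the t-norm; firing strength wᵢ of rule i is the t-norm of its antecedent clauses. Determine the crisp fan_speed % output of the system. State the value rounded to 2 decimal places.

51.22

R1 (z=58.0): low=0.65 → w = 0.6500
R2 (z=27.0): ¬cold=1−0.48=0.52, crowded=0.75; AND[a·b] → w = 0.3900
R3 (z=80.0): ¬comfortable=1−0.55=0.45, few=0.51, high=0.41; AND[a·b] → w = 0.0941
R4 (z=77.0): hot=0.22, moderate=0.41; AND[a·b] → w = 0.0902
Weighted average = (0.6500·58.0 + 0.3900·27.0 + 0.0941·80.0 + 0.0902·77.0) / (0.6500 + 0.3900 + 0.0941 + 0.0902)
  = 62.7030 / 1.2243 = 51.22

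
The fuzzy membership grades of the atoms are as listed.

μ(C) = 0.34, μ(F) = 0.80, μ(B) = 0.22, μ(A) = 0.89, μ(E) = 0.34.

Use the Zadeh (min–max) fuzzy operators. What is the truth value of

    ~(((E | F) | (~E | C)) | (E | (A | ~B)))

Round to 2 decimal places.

E | F = max(a, b) on (0.34, 0.80) = 0.80
~E = 1 − 0.34 = 0.66
~E | C = max(a, b) on (0.66, 0.34) = 0.66
(E | F) | (~E | C) = max(a, b) on (0.80, 0.66) = 0.80
~B = 1 − 0.22 = 0.78
A | ~B = max(a, b) on (0.89, 0.78) = 0.89
E | (A | ~B) = max(a, b) on (0.34, 0.89) = 0.89
((E | F) | (~E | C)) | (E | (A | ~B)) = max(a, b) on (0.80, 0.89) = 0.89
~(((E | F) | (~E | C)) | (E | (A | ~B))) = 1 − 0.89 = 0.11

0.11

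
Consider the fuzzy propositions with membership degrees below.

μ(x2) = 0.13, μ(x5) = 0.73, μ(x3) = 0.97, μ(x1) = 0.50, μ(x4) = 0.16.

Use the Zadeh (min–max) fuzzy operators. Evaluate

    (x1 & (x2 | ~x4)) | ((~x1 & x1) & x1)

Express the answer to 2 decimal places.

~x4 = 1 − 0.16 = 0.84
x2 | ~x4 = max(a, b) on (0.13, 0.84) = 0.84
x1 & (x2 | ~x4) = min(a, b) on (0.50, 0.84) = 0.50
~x1 = 1 − 0.50 = 0.50
~x1 & x1 = min(a, b) on (0.50, 0.50) = 0.50
(~x1 & x1) & x1 = min(a, b) on (0.50, 0.50) = 0.50
(x1 & (x2 | ~x4)) | ((~x1 & x1) & x1) = max(a, b) on (0.50, 0.50) = 0.50

0.50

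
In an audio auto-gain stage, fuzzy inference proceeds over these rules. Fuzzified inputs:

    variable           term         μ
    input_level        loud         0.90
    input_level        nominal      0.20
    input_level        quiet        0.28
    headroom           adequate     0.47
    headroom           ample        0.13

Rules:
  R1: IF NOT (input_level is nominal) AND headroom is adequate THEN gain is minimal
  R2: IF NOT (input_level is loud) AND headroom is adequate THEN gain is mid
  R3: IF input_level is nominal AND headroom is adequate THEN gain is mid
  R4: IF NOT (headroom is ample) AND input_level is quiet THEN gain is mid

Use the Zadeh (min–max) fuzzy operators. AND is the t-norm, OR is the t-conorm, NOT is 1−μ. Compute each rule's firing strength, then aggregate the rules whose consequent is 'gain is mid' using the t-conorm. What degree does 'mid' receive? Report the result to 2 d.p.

0.28

R1: ¬nominal=1−0.20=0.80, adequate=0.47; AND[min(a, b)] → w = 0.47
R2: ¬loud=1−0.90=0.10, adequate=0.47; AND[min(a, b)] → w = 0.10
R3: nominal=0.20, adequate=0.47; AND[min(a, b)] → w = 0.20
R4: ¬ample=1−0.13=0.87, quiet=0.28; AND[min(a, b)] → w = 0.28
Rules with consequent 'mid': {R2, R3, R4} → strengths 0.10, 0.20, 0.28
Aggregate via t-conorm [max(a, b)]: 0.28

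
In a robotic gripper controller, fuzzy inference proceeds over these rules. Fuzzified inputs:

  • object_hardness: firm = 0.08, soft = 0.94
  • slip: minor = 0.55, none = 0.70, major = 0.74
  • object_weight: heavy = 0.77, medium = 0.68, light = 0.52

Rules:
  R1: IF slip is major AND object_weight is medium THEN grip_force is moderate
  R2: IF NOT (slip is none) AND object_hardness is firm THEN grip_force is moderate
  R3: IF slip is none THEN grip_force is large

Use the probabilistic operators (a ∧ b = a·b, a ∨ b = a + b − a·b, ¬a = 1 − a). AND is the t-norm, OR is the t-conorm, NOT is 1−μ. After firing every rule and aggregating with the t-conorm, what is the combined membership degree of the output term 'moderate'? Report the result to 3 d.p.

R1: major=0.74, medium=0.68; AND[a·b] → w = 0.5032
R2: ¬none=1−0.70=0.30, firm=0.08; AND[a·b] → w = 0.0240
R3: none=0.70 → w = 0.7000
Rules with consequent 'moderate': {R1, R2} → strengths 0.5032, 0.0240
Aggregate via t-conorm [a + b − a·b]: 0.5151

0.515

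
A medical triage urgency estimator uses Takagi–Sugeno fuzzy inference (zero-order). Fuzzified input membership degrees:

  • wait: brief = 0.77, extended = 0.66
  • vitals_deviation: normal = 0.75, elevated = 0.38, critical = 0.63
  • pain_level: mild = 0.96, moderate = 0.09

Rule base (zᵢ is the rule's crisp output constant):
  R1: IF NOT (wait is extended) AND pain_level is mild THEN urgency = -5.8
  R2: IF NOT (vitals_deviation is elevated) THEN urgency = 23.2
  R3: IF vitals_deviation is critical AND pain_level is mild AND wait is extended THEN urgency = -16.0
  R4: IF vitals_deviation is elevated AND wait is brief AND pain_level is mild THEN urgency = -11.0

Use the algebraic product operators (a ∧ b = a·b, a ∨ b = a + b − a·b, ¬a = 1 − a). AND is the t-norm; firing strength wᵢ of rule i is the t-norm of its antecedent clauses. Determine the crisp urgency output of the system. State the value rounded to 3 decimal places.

1.853

R1 (z=-5.8): ¬extended=1−0.66=0.34, mild=0.96; AND[a·b] → w = 0.3264
R2 (z=23.2): ¬elevated=1−0.38=0.62 → w = 0.6200
R3 (z=-16.0): critical=0.63, mild=0.96, extended=0.66; AND[a·b] → w = 0.3992
R4 (z=-11.0): elevated=0.38, brief=0.77, mild=0.96; AND[a·b] → w = 0.2809
Weighted average = (0.3264·-5.8 + 0.6200·23.2 + 0.3992·-16.0 + 0.2809·-11.0) / (0.3264 + 0.6200 + 0.3992 + 0.2809)
  = 3.0143 / 1.6265 = 1.853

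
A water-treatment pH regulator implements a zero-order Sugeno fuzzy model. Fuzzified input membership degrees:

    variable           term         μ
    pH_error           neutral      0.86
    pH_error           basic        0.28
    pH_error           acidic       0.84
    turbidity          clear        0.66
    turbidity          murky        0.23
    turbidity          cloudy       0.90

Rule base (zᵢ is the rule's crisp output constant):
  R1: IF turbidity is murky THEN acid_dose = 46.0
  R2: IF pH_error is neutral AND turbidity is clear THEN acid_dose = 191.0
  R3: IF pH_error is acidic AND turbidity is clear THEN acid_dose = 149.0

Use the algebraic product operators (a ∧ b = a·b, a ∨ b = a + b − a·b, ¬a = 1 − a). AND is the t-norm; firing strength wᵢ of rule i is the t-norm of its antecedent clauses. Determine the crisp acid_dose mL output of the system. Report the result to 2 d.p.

R1 (z=46.0): murky=0.23 → w = 0.2300
R2 (z=191.0): neutral=0.86, clear=0.66; AND[a·b] → w = 0.5676
R3 (z=149.0): acidic=0.84, clear=0.66; AND[a·b] → w = 0.5544
Weighted average = (0.2300·46.0 + 0.5676·191.0 + 0.5544·149.0) / (0.2300 + 0.5676 + 0.5544)
  = 201.5972 / 1.3520 = 149.11

149.11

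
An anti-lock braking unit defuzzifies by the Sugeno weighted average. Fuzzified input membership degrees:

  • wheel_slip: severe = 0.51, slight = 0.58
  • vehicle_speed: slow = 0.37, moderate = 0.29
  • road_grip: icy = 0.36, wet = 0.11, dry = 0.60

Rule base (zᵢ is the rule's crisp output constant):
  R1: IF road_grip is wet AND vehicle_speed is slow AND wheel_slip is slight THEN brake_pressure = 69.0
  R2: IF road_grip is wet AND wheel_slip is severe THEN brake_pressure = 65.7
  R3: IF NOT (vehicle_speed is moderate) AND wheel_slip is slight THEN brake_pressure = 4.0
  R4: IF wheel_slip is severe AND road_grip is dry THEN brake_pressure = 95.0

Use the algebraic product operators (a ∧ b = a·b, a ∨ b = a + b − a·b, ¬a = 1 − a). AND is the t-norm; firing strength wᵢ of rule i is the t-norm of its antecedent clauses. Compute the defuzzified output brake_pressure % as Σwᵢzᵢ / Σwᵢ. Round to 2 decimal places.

45.18

R1 (z=69.0): wet=0.11, slow=0.37, slight=0.58; AND[a·b] → w = 0.0236
R2 (z=65.7): wet=0.11, severe=0.51; AND[a·b] → w = 0.0561
R3 (z=4.0): ¬moderate=1−0.29=0.71, slight=0.58; AND[a·b] → w = 0.4118
R4 (z=95.0): severe=0.51, dry=0.60; AND[a·b] → w = 0.3060
Weighted average = (0.0236·69.0 + 0.0561·65.7 + 0.4118·4.0 + 0.3060·95.0) / (0.0236 + 0.0561 + 0.4118 + 0.3060)
  = 36.0318 / 0.7975 = 45.18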